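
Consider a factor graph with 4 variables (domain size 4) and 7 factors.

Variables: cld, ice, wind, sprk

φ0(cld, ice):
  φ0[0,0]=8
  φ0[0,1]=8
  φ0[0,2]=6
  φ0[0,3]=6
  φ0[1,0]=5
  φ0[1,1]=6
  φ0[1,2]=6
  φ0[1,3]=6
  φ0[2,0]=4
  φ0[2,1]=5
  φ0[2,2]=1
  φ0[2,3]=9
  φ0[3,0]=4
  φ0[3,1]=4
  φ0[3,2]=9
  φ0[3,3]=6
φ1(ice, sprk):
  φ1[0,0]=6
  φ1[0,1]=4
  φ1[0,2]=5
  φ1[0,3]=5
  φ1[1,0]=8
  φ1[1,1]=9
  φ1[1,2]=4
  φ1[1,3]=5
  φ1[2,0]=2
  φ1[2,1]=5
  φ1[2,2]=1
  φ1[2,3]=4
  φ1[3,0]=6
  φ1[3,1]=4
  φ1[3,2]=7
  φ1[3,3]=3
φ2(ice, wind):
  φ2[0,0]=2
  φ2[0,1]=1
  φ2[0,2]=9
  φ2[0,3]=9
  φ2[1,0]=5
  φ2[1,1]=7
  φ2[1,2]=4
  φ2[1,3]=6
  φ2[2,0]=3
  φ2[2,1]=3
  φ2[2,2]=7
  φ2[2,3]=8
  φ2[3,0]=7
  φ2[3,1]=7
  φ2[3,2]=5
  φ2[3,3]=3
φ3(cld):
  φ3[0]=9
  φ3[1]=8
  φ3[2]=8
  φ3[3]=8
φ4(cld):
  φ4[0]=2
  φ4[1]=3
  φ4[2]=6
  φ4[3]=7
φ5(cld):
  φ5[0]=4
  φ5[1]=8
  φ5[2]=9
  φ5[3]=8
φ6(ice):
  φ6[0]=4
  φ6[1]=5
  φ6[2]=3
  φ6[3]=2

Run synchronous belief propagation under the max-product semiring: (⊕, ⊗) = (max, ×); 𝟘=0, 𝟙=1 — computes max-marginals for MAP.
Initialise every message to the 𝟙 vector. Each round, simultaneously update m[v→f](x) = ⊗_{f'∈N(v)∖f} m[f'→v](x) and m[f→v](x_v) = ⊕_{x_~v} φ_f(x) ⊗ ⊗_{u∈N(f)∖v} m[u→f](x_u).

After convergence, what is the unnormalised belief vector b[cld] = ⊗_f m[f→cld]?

b[cld] = [181440, 362880, 680400, 564480]

init: all messages = 𝟙 over 4 values
r1 m[φ0→cld] = [8, 6, 9, 9]
r1 m[φ0→ice] = [8, 8, 9, 9]
r1 m[φ1→ice] = [6, 9, 5, 7]
r1 m[φ1→sprk] = [8, 9, 7, 5]
r1 m[φ2→ice] = [9, 7, 8, 7]
r1 m[φ2→wind] = [7, 7, 9, 9]
r1 m[φ3→cld] = [9, 8, 8, 8]
r1 m[φ4→cld] = [2, 3, 6, 7]
r1 m[φ5→cld] = [4, 8, 9, 8]
r1 m[φ6→ice] = [4, 5, 3, 2]
r1 m[cld→φ0] = [1, 1, 1, 1]
r1 m[cld→φ3] = [1, 1, 1, 1]
r1 m[cld→φ4] = [1, 1, 1, 1]
r1 m[cld→φ5] = [1, 1, 1, 1]
r1 m[ice→φ0] = [1, 1, 1, 1]
r1 m[ice→φ1] = [1, 1, 1, 1]
r1 m[ice→φ2] = [1, 1, 1, 1]
r1 m[ice→φ6] = [1, 1, 1, 1]
r1 m[wind→φ2] = [1, 1, 1, 1]
r1 m[sprk→φ1] = [1, 1, 1, 1]
r2 m[φ0→cld] = [8, 6, 9, 9]
r2 m[φ0→ice] = [8, 8, 9, 9]
r2 m[φ1→ice] = [6, 9, 5, 7]
r2 m[φ1→sprk] = [8, 9, 7, 5]
r2 m[φ2→ice] = [9, 7, 8, 7]
r2 m[φ2→wind] = [7, 7, 9, 9]
r2 m[φ3→cld] = [9, 8, 8, 8]
r2 m[φ4→cld] = [2, 3, 6, 7]
r2 m[φ5→cld] = [4, 8, 9, 8]
r2 m[φ6→ice] = [4, 5, 3, 2]
r2 m[cld→φ0] = [72, 192, 432, 448]
r2 m[cld→φ3] = [64, 144, 486, 504]
r2 m[cld→φ4] = [288, 384, 648, 576]
r2 m[cld→φ5] = [144, 144, 432, 504]
r2 m[ice→φ0] = [216, 315, 120, 98]
r2 m[ice→φ1] = [288, 280, 216, 126]
r2 m[ice→φ2] = [192, 360, 135, 126]
r2 m[ice→φ6] = [432, 504, 360, 441]
r2 m[wind→φ2] = [1, 1, 1, 1]
r2 m[sprk→φ1] = [1, 1, 1, 1]
r3 m[φ0→cld] = [2520, 1890, 1575, 1260]
r3 m[φ0→ice] = [1792, 2160, 4032, 3888]
r3 m[φ1→ice] = [6, 9, 5, 7]
r3 m[φ1→sprk] = [2240, 2520, 1440, 1440]
r3 m[φ2→ice] = [9, 7, 8, 7]
r3 m[φ2→wind] = [1800, 2520, 1728, 2160]
r3 m[φ3→cld] = [9, 8, 8, 8]
r3 m[φ4→cld] = [2, 3, 6, 7]
r3 m[φ5→cld] = [4, 8, 9, 8]
r3 m[φ6→ice] = [4, 5, 3, 2]
r3 m[cld→φ0] = [72, 192, 432, 448]
r3 m[cld→φ3] = [64, 144, 486, 504]
r3 m[cld→φ4] = [288, 384, 648, 576]
r3 m[cld→φ5] = [144, 144, 432, 504]
r3 m[ice→φ0] = [216, 315, 120, 98]
r3 m[ice→φ1] = [288, 280, 216, 126]
r3 m[ice→φ2] = [192, 360, 135, 126]
r3 m[ice→φ6] = [432, 504, 360, 441]
r3 m[wind→φ2] = [1, 1, 1, 1]
r3 m[sprk→φ1] = [1, 1, 1, 1]
r4 m[φ0→cld] = [2520, 1890, 1575, 1260]
r4 m[φ0→ice] = [1792, 2160, 4032, 3888]
r4 m[φ1→ice] = [6, 9, 5, 7]
r4 m[φ1→sprk] = [2240, 2520, 1440, 1440]
r4 m[φ2→ice] = [9, 7, 8, 7]
r4 m[φ2→wind] = [1800, 2520, 1728, 2160]
r4 m[φ3→cld] = [9, 8, 8, 8]
r4 m[φ4→cld] = [2, 3, 6, 7]
r4 m[φ5→cld] = [4, 8, 9, 8]
r4 m[φ6→ice] = [4, 5, 3, 2]
r4 m[cld→φ0] = [72, 192, 432, 448]
r4 m[cld→φ3] = [20160, 45360, 85050, 70560]
r4 m[cld→φ4] = [90720, 120960, 113400, 80640]
r4 m[cld→φ5] = [45360, 45360, 75600, 70560]
r4 m[ice→φ0] = [216, 315, 120, 98]
r4 m[ice→φ1] = [64512, 75600, 96768, 54432]
r4 m[ice→φ2] = [43008, 97200, 60480, 54432]
r4 m[ice→φ6] = [96768, 136080, 161280, 190512]
r4 m[wind→φ2] = [1, 1, 1, 1]
r4 m[sprk→φ1] = [1, 1, 1, 1]
r5 m[φ0→cld] = [2520, 1890, 1575, 1260]
r5 m[φ0→ice] = [1792, 2160, 4032, 3888]
r5 m[φ1→ice] = [6, 9, 5, 7]
r5 m[φ1→sprk] = [604800, 680400, 381024, 387072]
r5 m[φ2→ice] = [9, 7, 8, 7]
r5 m[φ2→wind] = [486000, 680400, 423360, 583200]
r5 m[φ3→cld] = [9, 8, 8, 8]
r5 m[φ4→cld] = [2, 3, 6, 7]
r5 m[φ5→cld] = [4, 8, 9, 8]
r5 m[φ6→ice] = [4, 5, 3, 2]
r5 m[cld→φ0] = [72, 192, 432, 448]
r5 m[cld→φ3] = [20160, 45360, 85050, 70560]
r5 m[cld→φ4] = [90720, 120960, 113400, 80640]
r5 m[cld→φ5] = [45360, 45360, 75600, 70560]
r5 m[ice→φ0] = [216, 315, 120, 98]
r5 m[ice→φ1] = [64512, 75600, 96768, 54432]
r5 m[ice→φ2] = [43008, 97200, 60480, 54432]
r5 m[ice→φ6] = [96768, 136080, 161280, 190512]
r5 m[wind→φ2] = [1, 1, 1, 1]
r5 m[sprk→φ1] = [1, 1, 1, 1]
r6 m[φ0→cld] = [2520, 1890, 1575, 1260]
r6 m[φ0→ice] = [1792, 2160, 4032, 3888]
r6 m[φ1→ice] = [6, 9, 5, 7]
r6 m[φ1→sprk] = [604800, 680400, 381024, 387072]
r6 m[φ2→ice] = [9, 7, 8, 7]
r6 m[φ2→wind] = [486000, 680400, 423360, 583200]
r6 m[φ3→cld] = [9, 8, 8, 8]
r6 m[φ4→cld] = [2, 3, 6, 7]
r6 m[φ5→cld] = [4, 8, 9, 8]
r6 m[φ6→ice] = [4, 5, 3, 2]
r6 m[cld→φ0] = [72, 192, 432, 448]
r6 m[cld→φ3] = [20160, 45360, 85050, 70560]
r6 m[cld→φ4] = [90720, 120960, 113400, 80640]
r6 m[cld→φ5] = [45360, 45360, 75600, 70560]
r6 m[ice→φ0] = [216, 315, 120, 98]
r6 m[ice→φ1] = [64512, 75600, 96768, 54432]
r6 m[ice→φ2] = [43008, 97200, 60480, 54432]
r6 m[ice→φ6] = [96768, 136080, 161280, 190512]
r6 m[wind→φ2] = [1, 1, 1, 1]
r6 m[sprk→φ1] = [1, 1, 1, 1]
fixed point reached at round 6
b[cld] = ⊗ incoming = [181440, 362880, 680400, 564480]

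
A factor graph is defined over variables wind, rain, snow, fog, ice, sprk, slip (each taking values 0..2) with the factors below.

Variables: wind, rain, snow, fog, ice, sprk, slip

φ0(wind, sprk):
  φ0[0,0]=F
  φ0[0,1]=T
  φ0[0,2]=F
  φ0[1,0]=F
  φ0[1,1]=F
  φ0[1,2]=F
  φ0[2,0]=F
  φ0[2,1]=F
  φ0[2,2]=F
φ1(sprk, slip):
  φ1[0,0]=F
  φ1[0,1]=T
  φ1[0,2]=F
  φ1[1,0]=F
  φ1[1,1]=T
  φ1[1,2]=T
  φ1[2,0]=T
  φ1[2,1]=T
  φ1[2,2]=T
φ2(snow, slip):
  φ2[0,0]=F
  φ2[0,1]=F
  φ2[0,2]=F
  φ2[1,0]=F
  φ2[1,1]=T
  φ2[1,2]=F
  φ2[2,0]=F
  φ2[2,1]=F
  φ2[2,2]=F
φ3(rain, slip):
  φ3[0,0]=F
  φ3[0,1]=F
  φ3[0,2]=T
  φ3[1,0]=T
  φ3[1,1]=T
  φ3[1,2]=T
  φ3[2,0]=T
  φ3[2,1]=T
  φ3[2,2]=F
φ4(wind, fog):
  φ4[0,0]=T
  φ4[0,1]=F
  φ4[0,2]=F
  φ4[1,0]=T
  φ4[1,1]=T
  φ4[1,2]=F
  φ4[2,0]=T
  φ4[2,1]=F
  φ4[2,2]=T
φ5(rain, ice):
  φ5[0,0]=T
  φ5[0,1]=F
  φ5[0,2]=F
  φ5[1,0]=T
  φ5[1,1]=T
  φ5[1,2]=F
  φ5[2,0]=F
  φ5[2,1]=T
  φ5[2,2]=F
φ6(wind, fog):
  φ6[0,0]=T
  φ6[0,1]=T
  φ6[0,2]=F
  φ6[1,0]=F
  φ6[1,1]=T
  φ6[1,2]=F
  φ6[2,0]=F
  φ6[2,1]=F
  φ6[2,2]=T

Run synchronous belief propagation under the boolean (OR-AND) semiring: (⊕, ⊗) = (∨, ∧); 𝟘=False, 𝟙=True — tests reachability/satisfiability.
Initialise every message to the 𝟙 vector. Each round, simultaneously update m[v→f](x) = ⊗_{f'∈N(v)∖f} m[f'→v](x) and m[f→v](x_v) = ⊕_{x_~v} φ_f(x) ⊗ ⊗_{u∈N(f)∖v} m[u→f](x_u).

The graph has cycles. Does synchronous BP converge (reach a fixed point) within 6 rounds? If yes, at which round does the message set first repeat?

init: all messages = 𝟙 over 3 values
r1 m[φ0→wind] = [T, F, F]
r1 m[φ0→sprk] = [F, T, F]
r1 m[φ1→sprk] = [T, T, T]
r1 m[φ1→slip] = [T, T, T]
r1 m[φ2→snow] = [F, T, F]
r1 m[φ2→slip] = [F, T, F]
r1 m[φ3→rain] = [T, T, T]
r1 m[φ3→slip] = [T, T, T]
r1 m[φ4→wind] = [T, T, T]
r1 m[φ4→fog] = [T, T, T]
r1 m[φ5→rain] = [T, T, T]
r1 m[φ5→ice] = [T, T, F]
r1 m[φ6→wind] = [T, T, T]
r1 m[φ6→fog] = [T, T, T]
r1 m[wind→φ0] = [T, T, T]
r1 m[wind→φ4] = [T, T, T]
r1 m[wind→φ6] = [T, T, T]
r1 m[rain→φ3] = [T, T, T]
r1 m[rain→φ5] = [T, T, T]
r1 m[snow→φ2] = [T, T, T]
r1 m[fog→φ4] = [T, T, T]
r1 m[fog→φ6] = [T, T, T]
r1 m[ice→φ5] = [T, T, T]
r1 m[sprk→φ0] = [T, T, T]
r1 m[sprk→φ1] = [T, T, T]
r1 m[slip→φ1] = [T, T, T]
r1 m[slip→φ2] = [T, T, T]
r1 m[slip→φ3] = [T, T, T]
r2 m[φ0→wind] = [T, F, F]
r2 m[φ0→sprk] = [F, T, F]
r2 m[φ1→sprk] = [T, T, T]
r2 m[φ1→slip] = [T, T, T]
r2 m[φ2→snow] = [F, T, F]
r2 m[φ2→slip] = [F, T, F]
r2 m[φ3→rain] = [T, T, T]
r2 m[φ3→slip] = [T, T, T]
r2 m[φ4→wind] = [T, T, T]
r2 m[φ4→fog] = [T, T, T]
r2 m[φ5→rain] = [T, T, T]
r2 m[φ5→ice] = [T, T, F]
r2 m[φ6→wind] = [T, T, T]
r2 m[φ6→fog] = [T, T, T]
r2 m[wind→φ0] = [T, T, T]
r2 m[wind→φ4] = [T, F, F]
r2 m[wind→φ6] = [T, F, F]
r2 m[rain→φ3] = [T, T, T]
r2 m[rain→φ5] = [T, T, T]
r2 m[snow→φ2] = [T, T, T]
r2 m[fog→φ4] = [T, T, T]
r2 m[fog→φ6] = [T, T, T]
r2 m[ice→φ5] = [T, T, T]
r2 m[sprk→φ0] = [T, T, T]
r2 m[sprk→φ1] = [F, T, F]
r2 m[slip→φ1] = [F, T, F]
r2 m[slip→φ2] = [T, T, T]
r2 m[slip→φ3] = [F, T, F]
r3 m[φ0→wind] = [T, F, F]
r3 m[φ0→sprk] = [F, T, F]
r3 m[φ1→sprk] = [T, T, T]
r3 m[φ1→slip] = [F, T, T]
r3 m[φ2→snow] = [F, T, F]
r3 m[φ2→slip] = [F, T, F]
r3 m[φ3→rain] = [F, T, T]
r3 m[φ3→slip] = [T, T, T]
r3 m[φ4→wind] = [T, T, T]
r3 m[φ4→fog] = [T, F, F]
r3 m[φ5→rain] = [T, T, T]
r3 m[φ5→ice] = [T, T, F]
r3 m[φ6→wind] = [T, T, T]
r3 m[φ6→fog] = [T, T, F]
r3 m[wind→φ0] = [T, T, T]
r3 m[wind→φ4] = [T, F, F]
r3 m[wind→φ6] = [T, F, F]
r3 m[rain→φ3] = [T, T, T]
r3 m[rain→φ5] = [T, T, T]
r3 m[snow→φ2] = [T, T, T]
r3 m[fog→φ4] = [T, T, T]
r3 m[fog→φ6] = [T, T, T]
r3 m[ice→φ5] = [T, T, T]
r3 m[sprk→φ0] = [T, T, T]
r3 m[sprk→φ1] = [F, T, F]
r3 m[slip→φ1] = [F, T, F]
r3 m[slip→φ2] = [T, T, T]
r3 m[slip→φ3] = [F, T, F]
r4 m[φ0→wind] = [T, F, F]
r4 m[φ0→sprk] = [F, T, F]
r4 m[φ1→sprk] = [T, T, T]
r4 m[φ1→slip] = [F, T, T]
r4 m[φ2→snow] = [F, T, F]
r4 m[φ2→slip] = [F, T, F]
r4 m[φ3→rain] = [F, T, T]
r4 m[φ3→slip] = [T, T, T]
r4 m[φ4→wind] = [T, T, T]
r4 m[φ4→fog] = [T, F, F]
r4 m[φ5→rain] = [T, T, T]
r4 m[φ5→ice] = [T, T, F]
r4 m[φ6→wind] = [T, T, T]
r4 m[φ6→fog] = [T, T, F]
r4 m[wind→φ0] = [T, T, T]
r4 m[wind→φ4] = [T, F, F]
r4 m[wind→φ6] = [T, F, F]
r4 m[rain→φ3] = [T, T, T]
r4 m[rain→φ5] = [F, T, T]
r4 m[snow→φ2] = [T, T, T]
r4 m[fog→φ4] = [T, T, F]
r4 m[fog→φ6] = [T, F, F]
r4 m[ice→φ5] = [T, T, T]
r4 m[sprk→φ0] = [T, T, T]
r4 m[sprk→φ1] = [F, T, F]
r4 m[slip→φ1] = [F, T, F]
r4 m[slip→φ2] = [F, T, T]
r4 m[slip→φ3] = [F, T, F]
r5 m[φ0→wind] = [T, F, F]
r5 m[φ0→sprk] = [F, T, F]
r5 m[φ1→sprk] = [T, T, T]
r5 m[φ1→slip] = [F, T, T]
r5 m[φ2→snow] = [F, T, F]
r5 m[φ2→slip] = [F, T, F]
r5 m[φ3→rain] = [F, T, T]
r5 m[φ3→slip] = [T, T, T]
r5 m[φ4→wind] = [T, T, T]
r5 m[φ4→fog] = [T, F, F]
r5 m[φ5→rain] = [T, T, T]
r5 m[φ5→ice] = [T, T, F]
r5 m[φ6→wind] = [T, F, F]
r5 m[φ6→fog] = [T, T, F]
r5 m[wind→φ0] = [T, T, T]
r5 m[wind→φ4] = [T, F, F]
r5 m[wind→φ6] = [T, F, F]
r5 m[rain→φ3] = [T, T, T]
r5 m[rain→φ5] = [F, T, T]
r5 m[snow→φ2] = [T, T, T]
r5 m[fog→φ4] = [T, T, F]
r5 m[fog→φ6] = [T, F, F]
r5 m[ice→φ5] = [T, T, T]
r5 m[sprk→φ0] = [T, T, T]
r5 m[sprk→φ1] = [F, T, F]
r5 m[slip→φ1] = [F, T, F]
r5 m[slip→φ2] = [F, T, T]
r5 m[slip→φ3] = [F, T, F]
r6 m[φ0→wind] = [T, F, F]
r6 m[φ0→sprk] = [F, T, F]
r6 m[φ1→sprk] = [T, T, T]
r6 m[φ1→slip] = [F, T, T]
r6 m[φ2→snow] = [F, T, F]
r6 m[φ2→slip] = [F, T, F]
r6 m[φ3→rain] = [F, T, T]
r6 m[φ3→slip] = [T, T, T]
r6 m[φ4→wind] = [T, T, T]
r6 m[φ4→fog] = [T, F, F]
r6 m[φ5→rain] = [T, T, T]
r6 m[φ5→ice] = [T, T, F]
r6 m[φ6→wind] = [T, F, F]
r6 m[φ6→fog] = [T, T, F]
r6 m[wind→φ0] = [T, F, F]
r6 m[wind→φ4] = [T, F, F]
r6 m[wind→φ6] = [T, F, F]
r6 m[rain→φ3] = [T, T, T]
r6 m[rain→φ5] = [F, T, T]
r6 m[snow→φ2] = [T, T, T]
r6 m[fog→φ4] = [T, T, F]
r6 m[fog→φ6] = [T, F, F]
r6 m[ice→φ5] = [T, T, T]
r6 m[sprk→φ0] = [T, T, T]
r6 m[sprk→φ1] = [F, T, F]
r6 m[slip→φ1] = [F, T, F]
r6 m[slip→φ2] = [F, T, T]
r6 m[slip→φ3] = [F, T, F]
no fixed point within 6 rounds

NOT CONVERGED within 6 rounds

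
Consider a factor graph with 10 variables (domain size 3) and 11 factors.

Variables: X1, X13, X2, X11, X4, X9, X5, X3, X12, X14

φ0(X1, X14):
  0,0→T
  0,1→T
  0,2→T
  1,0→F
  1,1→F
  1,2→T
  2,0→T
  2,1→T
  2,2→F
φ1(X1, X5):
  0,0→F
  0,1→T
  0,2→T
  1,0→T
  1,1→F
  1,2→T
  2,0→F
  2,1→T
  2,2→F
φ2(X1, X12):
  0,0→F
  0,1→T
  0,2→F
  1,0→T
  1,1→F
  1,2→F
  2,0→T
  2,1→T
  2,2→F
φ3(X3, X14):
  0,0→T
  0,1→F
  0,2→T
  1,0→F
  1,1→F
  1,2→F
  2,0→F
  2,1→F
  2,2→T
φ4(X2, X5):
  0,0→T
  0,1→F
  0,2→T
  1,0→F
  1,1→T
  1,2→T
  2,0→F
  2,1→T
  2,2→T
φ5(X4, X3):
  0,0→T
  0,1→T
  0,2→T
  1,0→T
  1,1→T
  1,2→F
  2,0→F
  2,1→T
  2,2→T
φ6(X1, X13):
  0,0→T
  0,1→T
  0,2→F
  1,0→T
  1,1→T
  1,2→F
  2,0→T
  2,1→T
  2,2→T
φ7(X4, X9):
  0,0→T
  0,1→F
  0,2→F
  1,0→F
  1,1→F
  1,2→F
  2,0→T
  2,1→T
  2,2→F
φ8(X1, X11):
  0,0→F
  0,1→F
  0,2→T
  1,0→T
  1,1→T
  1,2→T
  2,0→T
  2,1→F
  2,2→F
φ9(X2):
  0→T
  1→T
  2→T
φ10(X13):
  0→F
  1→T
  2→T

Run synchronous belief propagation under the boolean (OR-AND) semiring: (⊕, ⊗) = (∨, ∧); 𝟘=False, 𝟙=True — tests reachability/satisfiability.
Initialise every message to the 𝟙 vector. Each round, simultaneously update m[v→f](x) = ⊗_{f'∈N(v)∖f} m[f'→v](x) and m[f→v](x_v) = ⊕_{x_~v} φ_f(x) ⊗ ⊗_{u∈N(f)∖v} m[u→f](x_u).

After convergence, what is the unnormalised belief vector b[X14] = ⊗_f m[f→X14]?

b[X14] = [T, F, T]

init: all messages = 𝟙 over 3 values
r1 m[φ0→X1] = [T, T, T]
r1 m[φ0→X14] = [T, T, T]
r1 m[φ1→X1] = [T, T, T]
r1 m[φ1→X5] = [T, T, T]
r1 m[φ2→X1] = [T, T, T]
r1 m[φ2→X12] = [T, T, F]
r1 m[φ3→X3] = [T, F, T]
r1 m[φ3→X14] = [T, F, T]
r1 m[φ4→X2] = [T, T, T]
r1 m[φ4→X5] = [T, T, T]
r1 m[φ5→X4] = [T, T, T]
r1 m[φ5→X3] = [T, T, T]
r1 m[φ6→X1] = [T, T, T]
r1 m[φ6→X13] = [T, T, T]
r1 m[φ7→X4] = [T, F, T]
r1 m[φ7→X9] = [T, T, F]
r1 m[φ8→X1] = [T, T, T]
r1 m[φ8→X11] = [T, T, T]
r1 m[φ9→X2] = [T, T, T]
r1 m[φ10→X13] = [F, T, T]
r1 m[X1→φ0] = [T, T, T]
r1 m[X1→φ1] = [T, T, T]
r1 m[X1→φ2] = [T, T, T]
r1 m[X1→φ6] = [T, T, T]
r1 m[X1→φ8] = [T, T, T]
r1 m[X13→φ6] = [T, T, T]
r1 m[X13→φ10] = [T, T, T]
r1 m[X2→φ4] = [T, T, T]
r1 m[X2→φ9] = [T, T, T]
r1 m[X11→φ8] = [T, T, T]
r1 m[X4→φ5] = [T, T, T]
r1 m[X4→φ7] = [T, T, T]
r1 m[X9→φ7] = [T, T, T]
r1 m[X5→φ1] = [T, T, T]
r1 m[X5→φ4] = [T, T, T]
r1 m[X3→φ3] = [T, T, T]
r1 m[X3→φ5] = [T, T, T]
r1 m[X12→φ2] = [T, T, T]
r1 m[X14→φ0] = [T, T, T]
r1 m[X14→φ3] = [T, T, T]
r2 m[φ0→X1] = [T, T, T]
r2 m[φ0→X14] = [T, T, T]
r2 m[φ1→X1] = [T, T, T]
r2 m[φ1→X5] = [T, T, T]
r2 m[φ2→X1] = [T, T, T]
r2 m[φ2→X12] = [T, T, F]
r2 m[φ3→X3] = [T, F, T]
r2 m[φ3→X14] = [T, F, T]
r2 m[φ4→X2] = [T, T, T]
r2 m[φ4→X5] = [T, T, T]
r2 m[φ5→X4] = [T, T, T]
r2 m[φ5→X3] = [T, T, T]
r2 m[φ6→X1] = [T, T, T]
r2 m[φ6→X13] = [T, T, T]
r2 m[φ7→X4] = [T, F, T]
r2 m[φ7→X9] = [T, T, F]
r2 m[φ8→X1] = [T, T, T]
r2 m[φ8→X11] = [T, T, T]
r2 m[φ9→X2] = [T, T, T]
r2 m[φ10→X13] = [F, T, T]
r2 m[X1→φ0] = [T, T, T]
r2 m[X1→φ1] = [T, T, T]
r2 m[X1→φ2] = [T, T, T]
r2 m[X1→φ6] = [T, T, T]
r2 m[X1→φ8] = [T, T, T]
r2 m[X13→φ6] = [F, T, T]
r2 m[X13→φ10] = [T, T, T]
r2 m[X2→φ4] = [T, T, T]
r2 m[X2→φ9] = [T, T, T]
r2 m[X11→φ8] = [T, T, T]
r2 m[X4→φ5] = [T, F, T]
r2 m[X4→φ7] = [T, T, T]
r2 m[X9→φ7] = [T, T, T]
r2 m[X5→φ1] = [T, T, T]
r2 m[X5→φ4] = [T, T, T]
r2 m[X3→φ3] = [T, T, T]
r2 m[X3→φ5] = [T, F, T]
r2 m[X12→φ2] = [T, T, T]
r2 m[X14→φ0] = [T, F, T]
r2 m[X14→φ3] = [T, T, T]
r3 m[φ0→X1] = [T, T, T]
r3 m[φ0→X14] = [T, T, T]
r3 m[φ1→X1] = [T, T, T]
r3 m[φ1→X5] = [T, T, T]
r3 m[φ2→X1] = [T, T, T]
r3 m[φ2→X12] = [T, T, F]
r3 m[φ3→X3] = [T, F, T]
r3 m[φ3→X14] = [T, F, T]
r3 m[φ4→X2] = [T, T, T]
r3 m[φ4→X5] = [T, T, T]
r3 m[φ5→X4] = [T, T, T]
r3 m[φ5→X3] = [T, T, T]
r3 m[φ6→X1] = [T, T, T]
r3 m[φ6→X13] = [T, T, T]
r3 m[φ7→X4] = [T, F, T]
r3 m[φ7→X9] = [T, T, F]
r3 m[φ8→X1] = [T, T, T]
r3 m[φ8→X11] = [T, T, T]
r3 m[φ9→X2] = [T, T, T]
r3 m[φ10→X13] = [F, T, T]
r3 m[X1→φ0] = [T, T, T]
r3 m[X1→φ1] = [T, T, T]
r3 m[X1→φ2] = [T, T, T]
r3 m[X1→φ6] = [T, T, T]
r3 m[X1→φ8] = [T, T, T]
r3 m[X13→φ6] = [F, T, T]
r3 m[X13→φ10] = [T, T, T]
r3 m[X2→φ4] = [T, T, T]
r3 m[X2→φ9] = [T, T, T]
r3 m[X11→φ8] = [T, T, T]
r3 m[X4→φ5] = [T, F, T]
r3 m[X4→φ7] = [T, T, T]
r3 m[X9→φ7] = [T, T, T]
r3 m[X5→φ1] = [T, T, T]
r3 m[X5→φ4] = [T, T, T]
r3 m[X3→φ3] = [T, T, T]
r3 m[X3→φ5] = [T, F, T]
r3 m[X12→φ2] = [T, T, T]
r3 m[X14→φ0] = [T, F, T]
r3 m[X14→φ3] = [T, T, T]
fixed point reached at round 3
b[X14] = ⊗ incoming = [T, F, T]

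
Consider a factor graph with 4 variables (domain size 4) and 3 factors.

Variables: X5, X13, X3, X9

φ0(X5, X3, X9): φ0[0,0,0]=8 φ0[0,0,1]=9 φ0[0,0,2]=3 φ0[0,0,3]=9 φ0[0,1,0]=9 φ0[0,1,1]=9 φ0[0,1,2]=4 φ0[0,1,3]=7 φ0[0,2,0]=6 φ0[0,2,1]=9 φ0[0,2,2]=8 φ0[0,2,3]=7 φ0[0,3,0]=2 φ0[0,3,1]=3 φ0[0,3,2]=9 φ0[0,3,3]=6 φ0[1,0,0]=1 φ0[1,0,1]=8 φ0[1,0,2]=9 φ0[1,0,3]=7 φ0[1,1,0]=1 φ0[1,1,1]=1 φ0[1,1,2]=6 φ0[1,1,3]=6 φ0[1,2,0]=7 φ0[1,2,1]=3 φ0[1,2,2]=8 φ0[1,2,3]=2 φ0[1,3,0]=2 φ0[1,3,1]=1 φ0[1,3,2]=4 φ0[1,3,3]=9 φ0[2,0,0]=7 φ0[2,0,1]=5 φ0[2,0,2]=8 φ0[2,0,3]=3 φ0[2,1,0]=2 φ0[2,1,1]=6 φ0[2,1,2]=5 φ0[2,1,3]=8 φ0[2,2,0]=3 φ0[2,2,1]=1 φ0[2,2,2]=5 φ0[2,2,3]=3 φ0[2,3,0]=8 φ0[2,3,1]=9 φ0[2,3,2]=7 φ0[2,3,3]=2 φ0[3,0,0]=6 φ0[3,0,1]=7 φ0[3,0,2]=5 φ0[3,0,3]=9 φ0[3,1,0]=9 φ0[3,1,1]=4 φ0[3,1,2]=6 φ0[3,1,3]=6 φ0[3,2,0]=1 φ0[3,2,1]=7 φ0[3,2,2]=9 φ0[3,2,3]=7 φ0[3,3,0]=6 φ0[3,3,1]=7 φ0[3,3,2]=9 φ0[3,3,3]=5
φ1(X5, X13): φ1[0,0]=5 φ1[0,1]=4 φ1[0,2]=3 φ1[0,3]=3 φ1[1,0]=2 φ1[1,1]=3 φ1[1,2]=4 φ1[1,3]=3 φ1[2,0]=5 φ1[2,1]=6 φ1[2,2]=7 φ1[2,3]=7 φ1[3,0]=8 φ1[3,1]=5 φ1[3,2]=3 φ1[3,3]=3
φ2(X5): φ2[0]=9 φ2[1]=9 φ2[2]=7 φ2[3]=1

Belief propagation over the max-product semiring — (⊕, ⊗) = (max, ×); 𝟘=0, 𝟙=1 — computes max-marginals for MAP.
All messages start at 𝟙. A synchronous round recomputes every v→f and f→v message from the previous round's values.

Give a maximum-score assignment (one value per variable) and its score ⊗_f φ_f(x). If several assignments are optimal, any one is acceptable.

init: all messages = 𝟙 over 4 values
r1 m[φ0→X5] = [9, 9, 9, 9]
r1 m[φ0→X3] = [9, 9, 9, 9]
r1 m[φ0→X9] = [9, 9, 9, 9]
r1 m[φ1→X5] = [5, 4, 7, 8]
r1 m[φ1→X13] = [8, 6, 7, 7]
r1 m[φ2→X5] = [9, 9, 7, 1]
r1 m[X5→φ0] = [1, 1, 1, 1]
r1 m[X5→φ1] = [1, 1, 1, 1]
r1 m[X5→φ2] = [1, 1, 1, 1]
r1 m[X13→φ1] = [1, 1, 1, 1]
r1 m[X3→φ0] = [1, 1, 1, 1]
r1 m[X9→φ0] = [1, 1, 1, 1]
r2 m[φ0→X5] = [9, 9, 9, 9]
r2 m[φ0→X3] = [9, 9, 9, 9]
r2 m[φ0→X9] = [9, 9, 9, 9]
r2 m[φ1→X5] = [5, 4, 7, 8]
r2 m[φ1→X13] = [8, 6, 7, 7]
r2 m[φ2→X5] = [9, 9, 7, 1]
r2 m[X5→φ0] = [45, 36, 49, 8]
r2 m[X5→φ1] = [81, 81, 63, 9]
r2 m[X5→φ2] = [45, 36, 63, 72]
r2 m[X13→φ1] = [1, 1, 1, 1]
r2 m[X3→φ0] = [1, 1, 1, 1]
r2 m[X9→φ0] = [1, 1, 1, 1]
r3 m[φ0→X5] = [9, 9, 9, 9]
r3 m[φ0→X3] = [405, 405, 405, 441]
r3 m[φ0→X9] = [405, 441, 405, 405]
r3 m[φ1→X5] = [5, 4, 7, 8]
r3 m[φ1→X13] = [405, 378, 441, 441]
r3 m[φ2→X5] = [9, 9, 7, 1]
r3 m[X5→φ0] = [45, 36, 49, 8]
r3 m[X5→φ1] = [81, 81, 63, 9]
r3 m[X5→φ2] = [45, 36, 63, 72]
r3 m[X13→φ1] = [1, 1, 1, 1]
r3 m[X3→φ0] = [1, 1, 1, 1]
r3 m[X9→φ0] = [1, 1, 1, 1]
r4 m[φ0→X5] = [9, 9, 9, 9]
r4 m[φ0→X3] = [405, 405, 405, 441]
r4 m[φ0→X9] = [405, 441, 405, 405]
r4 m[φ1→X5] = [5, 4, 7, 8]
r4 m[φ1→X13] = [405, 378, 441, 441]
r4 m[φ2→X5] = [9, 9, 7, 1]
r4 m[X5→φ0] = [45, 36, 49, 8]
r4 m[X5→φ1] = [81, 81, 63, 9]
r4 m[X5→φ2] = [45, 36, 63, 72]
r4 m[X13→φ1] = [1, 1, 1, 1]
r4 m[X3→φ0] = [1, 1, 1, 1]
r4 m[X9→φ0] = [1, 1, 1, 1]
fixed point reached at round 4
traceback from X5: (X5=2, X13=2, X3=3, X9=1), score=441

assignment: (X5=2, X13=2, X3=3, X9=1); score = 441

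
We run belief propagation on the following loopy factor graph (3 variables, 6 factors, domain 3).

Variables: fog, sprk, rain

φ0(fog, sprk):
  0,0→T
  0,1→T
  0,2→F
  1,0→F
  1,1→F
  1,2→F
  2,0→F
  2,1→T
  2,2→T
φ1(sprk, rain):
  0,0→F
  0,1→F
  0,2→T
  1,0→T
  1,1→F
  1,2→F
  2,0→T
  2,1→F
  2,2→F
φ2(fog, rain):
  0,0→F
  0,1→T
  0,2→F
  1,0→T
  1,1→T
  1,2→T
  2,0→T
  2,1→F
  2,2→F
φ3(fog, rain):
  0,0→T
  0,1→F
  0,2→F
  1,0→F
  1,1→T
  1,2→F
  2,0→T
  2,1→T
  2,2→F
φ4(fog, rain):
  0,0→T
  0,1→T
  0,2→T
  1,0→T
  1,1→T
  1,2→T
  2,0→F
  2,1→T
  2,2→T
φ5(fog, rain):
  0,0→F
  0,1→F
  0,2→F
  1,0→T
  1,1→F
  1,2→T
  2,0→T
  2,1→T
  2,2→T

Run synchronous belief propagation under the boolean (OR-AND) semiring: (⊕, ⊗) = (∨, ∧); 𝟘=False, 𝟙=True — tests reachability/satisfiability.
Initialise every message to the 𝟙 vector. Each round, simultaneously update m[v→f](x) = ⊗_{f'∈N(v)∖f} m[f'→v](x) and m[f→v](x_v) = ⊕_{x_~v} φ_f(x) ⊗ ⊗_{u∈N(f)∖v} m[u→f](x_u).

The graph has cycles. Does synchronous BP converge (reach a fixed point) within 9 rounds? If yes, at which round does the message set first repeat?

CONVERGED at round 8

init: all messages = 𝟙 over 3 values
r1 m[φ0→fog] = [T, F, T]
r1 m[φ0→sprk] = [T, T, T]
r1 m[φ1→sprk] = [T, T, T]
r1 m[φ1→rain] = [T, F, T]
r1 m[φ2→fog] = [T, T, T]
r1 m[φ2→rain] = [T, T, T]
r1 m[φ3→fog] = [T, T, T]
r1 m[φ3→rain] = [T, T, F]
r1 m[φ4→fog] = [T, T, T]
r1 m[φ4→rain] = [T, T, T]
r1 m[φ5→fog] = [F, T, T]
r1 m[φ5→rain] = [T, T, T]
r1 m[fog→φ0] = [T, T, T]
r1 m[fog→φ2] = [T, T, T]
r1 m[fog→φ3] = [T, T, T]
r1 m[fog→φ4] = [T, T, T]
r1 m[fog→φ5] = [T, T, T]
r1 m[sprk→φ0] = [T, T, T]
r1 m[sprk→φ1] = [T, T, T]
r1 m[rain→φ1] = [T, T, T]
r1 m[rain→φ2] = [T, T, T]
r1 m[rain→φ3] = [T, T, T]
r1 m[rain→φ4] = [T, T, T]
r1 m[rain→φ5] = [T, T, T]
r2 m[φ0→fog] = [T, F, T]
r2 m[φ0→sprk] = [T, T, T]
r2 m[φ1→sprk] = [T, T, T]
r2 m[φ1→rain] = [T, F, T]
r2 m[φ2→fog] = [T, T, T]
r2 m[φ2→rain] = [T, T, T]
r2 m[φ3→fog] = [T, T, T]
r2 m[φ3→rain] = [T, T, F]
r2 m[φ4→fog] = [T, T, T]
r2 m[φ4→rain] = [T, T, T]
r2 m[φ5→fog] = [F, T, T]
r2 m[φ5→rain] = [T, T, T]
r2 m[fog→φ0] = [F, T, T]
r2 m[fog→φ2] = [F, F, T]
r2 m[fog→φ3] = [F, F, T]
r2 m[fog→φ4] = [F, F, T]
r2 m[fog→φ5] = [T, F, T]
r2 m[sprk→φ0] = [T, T, T]
r2 m[sprk→φ1] = [T, T, T]
r2 m[rain→φ1] = [T, T, F]
r2 m[rain→φ2] = [T, F, F]
r2 m[rain→φ3] = [T, F, T]
r2 m[rain→φ4] = [T, F, F]
r2 m[rain→φ5] = [T, F, F]
r3 m[φ0→fog] = [T, F, T]
r3 m[φ0→sprk] = [F, T, T]
r3 m[φ1→sprk] = [F, T, T]
r3 m[φ1→rain] = [T, F, T]
r3 m[φ2→fog] = [F, T, T]
r3 m[φ2→rain] = [T, F, F]
r3 m[φ3→fog] = [T, F, T]
r3 m[φ3→rain] = [T, T, F]
r3 m[φ4→fog] = [T, T, F]
r3 m[φ4→rain] = [F, T, T]
r3 m[φ5→fog] = [F, T, T]
r3 m[φ5→rain] = [T, T, T]
r3 m[fog→φ0] = [F, T, T]
r3 m[fog→φ2] = [F, F, T]
r3 m[fog→φ3] = [F, F, T]
r3 m[fog→φ4] = [F, F, T]
r3 m[fog→φ5] = [T, F, T]
r3 m[sprk→φ0] = [T, T, T]
r3 m[sprk→φ1] = [T, T, T]
r3 m[rain→φ1] = [T, T, F]
r3 m[rain→φ2] = [T, F, F]
r3 m[rain→φ3] = [T, F, T]
r3 m[rain→φ4] = [T, F, F]
r3 m[rain→φ5] = [T, F, F]
r4 m[φ0→fog] = [T, F, T]
r4 m[φ0→sprk] = [F, T, T]
r4 m[φ1→sprk] = [F, T, T]
r4 m[φ1→rain] = [T, F, T]
r4 m[φ2→fog] = [F, T, T]
r4 m[φ2→rain] = [T, F, F]
r4 m[φ3→fog] = [T, F, T]
r4 m[φ3→rain] = [T, T, F]
r4 m[φ4→fog] = [T, T, F]
r4 m[φ4→rain] = [F, T, T]
r4 m[φ5→fog] = [F, T, T]
r4 m[φ5→rain] = [T, T, T]
r4 m[fog→φ0] = [F, F, F]
r4 m[fog→φ2] = [F, F, F]
r4 m[fog→φ3] = [F, F, F]
r4 m[fog→φ4] = [F, F, T]
r4 m[fog→φ5] = [F, F, F]
r4 m[sprk→φ0] = [F, T, T]
r4 m[sprk→φ1] = [F, T, T]
r4 m[rain→φ1] = [F, F, F]
r4 m[rain→φ2] = [F, F, F]
r4 m[rain→φ3] = [F, F, F]
r4 m[rain→φ4] = [T, F, F]
r4 m[rain→φ5] = [F, F, F]
r5 m[φ0→fog] = [T, F, T]
r5 m[φ0→sprk] = [F, F, F]
r5 m[φ1→sprk] = [F, F, F]
r5 m[φ1→rain] = [T, F, F]
r5 m[φ2→fog] = [F, F, F]
r5 m[φ2→rain] = [F, F, F]
r5 m[φ3→fog] = [F, F, F]
r5 m[φ3→rain] = [F, F, F]
r5 m[φ4→fog] = [T, T, F]
r5 m[φ4→rain] = [F, T, T]
r5 m[φ5→fog] = [F, F, F]
r5 m[φ5→rain] = [F, F, F]
r5 m[fog→φ0] = [F, F, F]
r5 m[fog→φ2] = [F, F, F]
r5 m[fog→φ3] = [F, F, F]
r5 m[fog→φ4] = [F, F, T]
r5 m[fog→φ5] = [F, F, F]
r5 m[sprk→φ0] = [F, T, T]
r5 m[sprk→φ1] = [F, T, T]
r5 m[rain→φ1] = [F, F, F]
r5 m[rain→φ2] = [F, F, F]
r5 m[rain→φ3] = [F, F, F]
r5 m[rain→φ4] = [T, F, F]
r5 m[rain→φ5] = [F, F, F]
r6 m[φ0→fog] = [T, F, T]
r6 m[φ0→sprk] = [F, F, F]
r6 m[φ1→sprk] = [F, F, F]
r6 m[φ1→rain] = [T, F, F]
r6 m[φ2→fog] = [F, F, F]
r6 m[φ2→rain] = [F, F, F]
r6 m[φ3→fog] = [F, F, F]
r6 m[φ3→rain] = [F, F, F]
r6 m[φ4→fog] = [T, T, F]
r6 m[φ4→rain] = [F, T, T]
r6 m[φ5→fog] = [F, F, F]
r6 m[φ5→rain] = [F, F, F]
r6 m[fog→φ0] = [F, F, F]
r6 m[fog→φ2] = [F, F, F]
r6 m[fog→φ3] = [F, F, F]
r6 m[fog→φ4] = [F, F, F]
r6 m[fog→φ5] = [F, F, F]
r6 m[sprk→φ0] = [F, F, F]
r6 m[sprk→φ1] = [F, F, F]
r6 m[rain→φ1] = [F, F, F]
r6 m[rain→φ2] = [F, F, F]
r6 m[rain→φ3] = [F, F, F]
r6 m[rain→φ4] = [F, F, F]
r6 m[rain→φ5] = [F, F, F]
r7 m[φ0→fog] = [F, F, F]
r7 m[φ0→sprk] = [F, F, F]
r7 m[φ1→sprk] = [F, F, F]
r7 m[φ1→rain] = [F, F, F]
r7 m[φ2→fog] = [F, F, F]
r7 m[φ2→rain] = [F, F, F]
r7 m[φ3→fog] = [F, F, F]
r7 m[φ3→rain] = [F, F, F]
r7 m[φ4→fog] = [F, F, F]
r7 m[φ4→rain] = [F, F, F]
r7 m[φ5→fog] = [F, F, F]
r7 m[φ5→rain] = [F, F, F]
r7 m[fog→φ0] = [F, F, F]
r7 m[fog→φ2] = [F, F, F]
r7 m[fog→φ3] = [F, F, F]
r7 m[fog→φ4] = [F, F, F]
r7 m[fog→φ5] = [F, F, F]
r7 m[sprk→φ0] = [F, F, F]
r7 m[sprk→φ1] = [F, F, F]
r7 m[rain→φ1] = [F, F, F]
r7 m[rain→φ2] = [F, F, F]
r7 m[rain→φ3] = [F, F, F]
r7 m[rain→φ4] = [F, F, F]
r7 m[rain→φ5] = [F, F, F]
r8 m[φ0→fog] = [F, F, F]
r8 m[φ0→sprk] = [F, F, F]
r8 m[φ1→sprk] = [F, F, F]
r8 m[φ1→rain] = [F, F, F]
r8 m[φ2→fog] = [F, F, F]
r8 m[φ2→rain] = [F, F, F]
r8 m[φ3→fog] = [F, F, F]
r8 m[φ3→rain] = [F, F, F]
r8 m[φ4→fog] = [F, F, F]
r8 m[φ4→rain] = [F, F, F]
r8 m[φ5→fog] = [F, F, F]
r8 m[φ5→rain] = [F, F, F]
r8 m[fog→φ0] = [F, F, F]
r8 m[fog→φ2] = [F, F, F]
r8 m[fog→φ3] = [F, F, F]
r8 m[fog→φ4] = [F, F, F]
r8 m[fog→φ5] = [F, F, F]
r8 m[sprk→φ0] = [F, F, F]
r8 m[sprk→φ1] = [F, F, F]
r8 m[rain→φ1] = [F, F, F]
r8 m[rain→φ2] = [F, F, F]
r8 m[rain→φ3] = [F, F, F]
r8 m[rain→φ4] = [F, F, F]
r8 m[rain→φ5] = [F, F, F]
fixed point reached at round 8
messages reach a fixed point at round 8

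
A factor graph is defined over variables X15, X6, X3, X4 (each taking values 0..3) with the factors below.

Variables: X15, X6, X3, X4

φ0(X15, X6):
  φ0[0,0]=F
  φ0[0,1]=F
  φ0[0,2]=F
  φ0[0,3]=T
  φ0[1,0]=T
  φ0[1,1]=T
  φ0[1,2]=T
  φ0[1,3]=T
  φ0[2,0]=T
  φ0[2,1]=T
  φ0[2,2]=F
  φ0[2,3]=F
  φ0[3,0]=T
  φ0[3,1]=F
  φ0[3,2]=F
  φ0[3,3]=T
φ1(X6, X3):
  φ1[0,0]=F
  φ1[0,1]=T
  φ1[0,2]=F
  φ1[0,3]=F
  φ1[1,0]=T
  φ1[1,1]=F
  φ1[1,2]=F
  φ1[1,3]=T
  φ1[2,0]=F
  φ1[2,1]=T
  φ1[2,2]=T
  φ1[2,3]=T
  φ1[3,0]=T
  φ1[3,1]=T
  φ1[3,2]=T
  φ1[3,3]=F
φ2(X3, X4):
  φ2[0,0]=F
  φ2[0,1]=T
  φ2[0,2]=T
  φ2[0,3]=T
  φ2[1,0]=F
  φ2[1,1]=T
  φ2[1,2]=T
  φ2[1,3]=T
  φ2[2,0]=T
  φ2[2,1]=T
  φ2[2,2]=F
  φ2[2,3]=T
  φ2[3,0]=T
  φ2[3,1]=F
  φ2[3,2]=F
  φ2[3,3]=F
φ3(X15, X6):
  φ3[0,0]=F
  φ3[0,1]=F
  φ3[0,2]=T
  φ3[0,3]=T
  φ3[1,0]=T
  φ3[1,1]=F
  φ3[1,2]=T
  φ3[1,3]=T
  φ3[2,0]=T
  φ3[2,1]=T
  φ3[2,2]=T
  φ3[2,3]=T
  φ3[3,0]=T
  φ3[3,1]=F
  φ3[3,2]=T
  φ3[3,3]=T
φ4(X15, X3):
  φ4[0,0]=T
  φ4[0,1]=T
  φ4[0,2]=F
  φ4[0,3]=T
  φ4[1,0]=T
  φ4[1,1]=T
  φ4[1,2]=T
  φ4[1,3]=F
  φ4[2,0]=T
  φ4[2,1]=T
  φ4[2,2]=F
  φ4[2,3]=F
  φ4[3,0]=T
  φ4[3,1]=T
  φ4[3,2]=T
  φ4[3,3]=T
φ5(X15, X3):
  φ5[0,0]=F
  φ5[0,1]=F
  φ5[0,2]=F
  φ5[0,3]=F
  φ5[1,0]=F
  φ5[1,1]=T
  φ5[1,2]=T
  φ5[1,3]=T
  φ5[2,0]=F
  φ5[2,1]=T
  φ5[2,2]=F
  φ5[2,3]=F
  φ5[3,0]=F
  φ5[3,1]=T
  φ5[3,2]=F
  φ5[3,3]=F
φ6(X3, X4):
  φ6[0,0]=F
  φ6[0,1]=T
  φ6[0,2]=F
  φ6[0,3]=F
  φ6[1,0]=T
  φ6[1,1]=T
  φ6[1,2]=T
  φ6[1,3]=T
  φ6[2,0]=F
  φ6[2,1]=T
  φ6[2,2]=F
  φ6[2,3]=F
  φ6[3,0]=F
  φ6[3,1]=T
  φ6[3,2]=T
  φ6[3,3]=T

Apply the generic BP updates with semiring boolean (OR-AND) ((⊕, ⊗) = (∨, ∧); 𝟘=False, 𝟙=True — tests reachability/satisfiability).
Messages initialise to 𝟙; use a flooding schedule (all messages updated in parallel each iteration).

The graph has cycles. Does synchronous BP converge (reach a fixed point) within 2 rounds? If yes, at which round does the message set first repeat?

init: all messages = 𝟙 over 4 values
r1 m[φ0→X15] = [T, T, T, T]
r1 m[φ0→X6] = [T, T, T, T]
r1 m[φ1→X6] = [T, T, T, T]
r1 m[φ1→X3] = [T, T, T, T]
r1 m[φ2→X3] = [T, T, T, T]
r1 m[φ2→X4] = [T, T, T, T]
r1 m[φ3→X15] = [T, T, T, T]
r1 m[φ3→X6] = [T, T, T, T]
r1 m[φ4→X15] = [T, T, T, T]
r1 m[φ4→X3] = [T, T, T, T]
r1 m[φ5→X15] = [F, T, T, T]
r1 m[φ5→X3] = [F, T, T, T]
r1 m[φ6→X3] = [T, T, T, T]
r1 m[φ6→X4] = [T, T, T, T]
r1 m[X15→φ0] = [T, T, T, T]
r1 m[X15→φ3] = [T, T, T, T]
r1 m[X15→φ4] = [T, T, T, T]
r1 m[X15→φ5] = [T, T, T, T]
r1 m[X6→φ0] = [T, T, T, T]
r1 m[X6→φ1] = [T, T, T, T]
r1 m[X6→φ3] = [T, T, T, T]
r1 m[X3→φ1] = [T, T, T, T]
r1 m[X3→φ2] = [T, T, T, T]
r1 m[X3→φ4] = [T, T, T, T]
r1 m[X3→φ5] = [T, T, T, T]
r1 m[X3→φ6] = [T, T, T, T]
r1 m[X4→φ2] = [T, T, T, T]
r1 m[X4→φ6] = [T, T, T, T]
r2 m[φ0→X15] = [T, T, T, T]
r2 m[φ0→X6] = [T, T, T, T]
r2 m[φ1→X6] = [T, T, T, T]
r2 m[φ1→X3] = [T, T, T, T]
r2 m[φ2→X3] = [T, T, T, T]
r2 m[φ2→X4] = [T, T, T, T]
r2 m[φ3→X15] = [T, T, T, T]
r2 m[φ3→X6] = [T, T, T, T]
r2 m[φ4→X15] = [T, T, T, T]
r2 m[φ4→X3] = [T, T, T, T]
r2 m[φ5→X15] = [F, T, T, T]
r2 m[φ5→X3] = [F, T, T, T]
r2 m[φ6→X3] = [T, T, T, T]
r2 m[φ6→X4] = [T, T, T, T]
r2 m[X15→φ0] = [F, T, T, T]
r2 m[X15→φ3] = [F, T, T, T]
r2 m[X15→φ4] = [F, T, T, T]
r2 m[X15→φ5] = [T, T, T, T]
r2 m[X6→φ0] = [T, T, T, T]
r2 m[X6→φ1] = [T, T, T, T]
r2 m[X6→φ3] = [T, T, T, T]
r2 m[X3→φ1] = [F, T, T, T]
r2 m[X3→φ2] = [F, T, T, T]
r2 m[X3→φ4] = [F, T, T, T]
r2 m[X3→φ5] = [T, T, T, T]
r2 m[X3→φ6] = [F, T, T, T]
r2 m[X4→φ2] = [T, T, T, T]
r2 m[X4→φ6] = [T, T, T, T]
no fixed point within 2 rounds

NOT CONVERGED within 2 rounds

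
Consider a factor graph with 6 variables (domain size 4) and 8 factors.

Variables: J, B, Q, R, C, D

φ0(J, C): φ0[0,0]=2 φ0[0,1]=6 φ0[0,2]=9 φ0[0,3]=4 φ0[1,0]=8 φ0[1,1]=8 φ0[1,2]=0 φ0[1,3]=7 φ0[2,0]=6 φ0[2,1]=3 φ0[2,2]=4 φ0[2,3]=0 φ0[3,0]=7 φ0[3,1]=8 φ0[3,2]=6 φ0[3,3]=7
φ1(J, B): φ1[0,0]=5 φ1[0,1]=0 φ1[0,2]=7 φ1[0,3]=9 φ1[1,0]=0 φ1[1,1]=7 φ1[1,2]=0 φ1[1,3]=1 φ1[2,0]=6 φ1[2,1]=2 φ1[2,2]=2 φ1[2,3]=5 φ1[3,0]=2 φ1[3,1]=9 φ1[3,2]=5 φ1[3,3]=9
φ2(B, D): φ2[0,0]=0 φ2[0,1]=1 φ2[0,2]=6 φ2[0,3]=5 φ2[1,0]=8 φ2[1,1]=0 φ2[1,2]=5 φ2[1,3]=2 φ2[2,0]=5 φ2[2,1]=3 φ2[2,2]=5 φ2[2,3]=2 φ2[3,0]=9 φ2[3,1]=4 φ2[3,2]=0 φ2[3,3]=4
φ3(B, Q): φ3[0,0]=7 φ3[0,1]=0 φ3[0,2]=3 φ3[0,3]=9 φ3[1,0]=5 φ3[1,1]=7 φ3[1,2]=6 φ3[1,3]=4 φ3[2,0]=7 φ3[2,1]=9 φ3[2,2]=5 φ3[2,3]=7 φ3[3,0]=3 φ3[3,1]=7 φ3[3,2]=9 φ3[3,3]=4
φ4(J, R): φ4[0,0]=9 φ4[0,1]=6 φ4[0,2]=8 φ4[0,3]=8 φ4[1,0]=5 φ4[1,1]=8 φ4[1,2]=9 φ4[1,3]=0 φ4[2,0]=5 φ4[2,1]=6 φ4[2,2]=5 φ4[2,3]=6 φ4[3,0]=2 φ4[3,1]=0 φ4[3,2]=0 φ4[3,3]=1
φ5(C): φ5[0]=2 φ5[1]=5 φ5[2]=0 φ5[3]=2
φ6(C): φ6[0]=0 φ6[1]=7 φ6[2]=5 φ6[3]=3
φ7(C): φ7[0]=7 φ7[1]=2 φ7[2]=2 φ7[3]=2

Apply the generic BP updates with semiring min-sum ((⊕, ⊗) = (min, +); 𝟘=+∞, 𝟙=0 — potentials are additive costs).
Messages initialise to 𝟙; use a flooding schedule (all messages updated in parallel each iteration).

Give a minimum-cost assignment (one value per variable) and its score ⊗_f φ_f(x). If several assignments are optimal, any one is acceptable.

init: all messages = 𝟙 over 4 values
r1 m[φ0→J] = [2, 0, 0, 6]
r1 m[φ0→C] = [2, 3, 0, 0]
r1 m[φ1→J] = [0, 0, 2, 2]
r1 m[φ1→B] = [0, 0, 0, 1]
r1 m[φ2→B] = [0, 0, 2, 0]
r1 m[φ2→D] = [0, 0, 0, 2]
r1 m[φ3→B] = [0, 4, 5, 3]
r1 m[φ3→Q] = [3, 0, 3, 4]
r1 m[φ4→J] = [6, 0, 5, 0]
r1 m[φ4→R] = [2, 0, 0, 0]
r1 m[φ5→C] = [2, 5, 0, 2]
r1 m[φ6→C] = [0, 7, 5, 3]
r1 m[φ7→C] = [7, 2, 2, 2]
r1 m[J→φ0] = [0, 0, 0, 0]
r1 m[J→φ1] = [0, 0, 0, 0]
r1 m[J→φ4] = [0, 0, 0, 0]
r1 m[B→φ1] = [0, 0, 0, 0]
r1 m[B→φ2] = [0, 0, 0, 0]
r1 m[B→φ3] = [0, 0, 0, 0]
r1 m[Q→φ3] = [0, 0, 0, 0]
r1 m[R→φ4] = [0, 0, 0, 0]
r1 m[C→φ0] = [0, 0, 0, 0]
r1 m[C→φ5] = [0, 0, 0, 0]
r1 m[C→φ6] = [0, 0, 0, 0]
r1 m[C→φ7] = [0, 0, 0, 0]
r1 m[D→φ2] = [0, 0, 0, 0]
r2 m[φ0→J] = [2, 0, 0, 6]
r2 m[φ0→C] = [2, 3, 0, 0]
r2 m[φ1→J] = [0, 0, 2, 2]
r2 m[φ1→B] = [0, 0, 0, 1]
r2 m[φ2→B] = [0, 0, 2, 0]
r2 m[φ2→D] = [0, 0, 0, 2]
r2 m[φ3→B] = [0, 4, 5, 3]
r2 m[φ3→Q] = [3, 0, 3, 4]
r2 m[φ4→J] = [6, 0, 5, 0]
r2 m[φ4→R] = [2, 0, 0, 0]
r2 m[φ5→C] = [2, 5, 0, 2]
r2 m[φ6→C] = [0, 7, 5, 3]
r2 m[φ7→C] = [7, 2, 2, 2]
r2 m[J→φ0] = [6, 0, 7, 2]
r2 m[J→φ1] = [8, 0, 5, 6]
r2 m[J→φ4] = [2, 0, 2, 8]
r2 m[B→φ1] = [0, 4, 7, 3]
r2 m[B→φ2] = [0, 4, 5, 4]
r2 m[B→φ3] = [0, 0, 2, 1]
r2 m[Q→φ3] = [0, 0, 0, 0]
r2 m[R→φ4] = [0, 0, 0, 0]
r2 m[C→φ0] = [9, 14, 7, 7]
r2 m[C→φ5] = [9, 12, 7, 5]
r2 m[C→φ6] = [11, 10, 2, 4]
r2 m[C→φ7] = [4, 15, 5, 5]
r2 m[D→φ2] = [0, 0, 0, 0]
r3 m[φ0→J] = [11, 7, 7, 13]
r3 m[φ0→C] = [8, 8, 0, 7]
r3 m[φ1→J] = [4, 0, 6, 2]
r3 m[φ1→B] = [0, 7, 0, 1]
r3 m[φ2→B] = [0, 0, 2, 0]
r3 m[φ2→D] = [0, 1, 4, 5]
r3 m[φ3→B] = [0, 4, 5, 3]
r3 m[φ3→Q] = [4, 0, 3, 4]
r3 m[φ4→J] = [6, 0, 5, 0]
r3 m[φ4→R] = [5, 8, 7, 0]
r3 m[φ5→C] = [2, 5, 0, 2]
r3 m[φ6→C] = [0, 7, 5, 3]
r3 m[φ7→C] = [7, 2, 2, 2]
r3 m[J→φ0] = [6, 0, 7, 2]
r3 m[J→φ1] = [8, 0, 5, 6]
r3 m[J→φ4] = [2, 0, 2, 8]
r3 m[B→φ1] = [0, 4, 7, 3]
r3 m[B→φ2] = [0, 4, 5, 4]
r3 m[B→φ3] = [0, 0, 2, 1]
r3 m[Q→φ3] = [0, 0, 0, 0]
r3 m[R→φ4] = [0, 0, 0, 0]
r3 m[C→φ0] = [9, 14, 7, 7]
r3 m[C→φ5] = [9, 12, 7, 5]
r3 m[C→φ6] = [11, 10, 2, 4]
r3 m[C→φ7] = [4, 15, 5, 5]
r3 m[D→φ2] = [0, 0, 0, 0]
r4 m[φ0→J] = [11, 7, 7, 13]
r4 m[φ0→C] = [8, 8, 0, 7]
r4 m[φ1→J] = [4, 0, 6, 2]
r4 m[φ1→B] = [0, 7, 0, 1]
r4 m[φ2→B] = [0, 0, 2, 0]
r4 m[φ2→D] = [0, 1, 4, 5]
r4 m[φ3→B] = [0, 4, 5, 3]
r4 m[φ3→Q] = [4, 0, 3, 4]
r4 m[φ4→J] = [6, 0, 5, 0]
r4 m[φ4→R] = [5, 8, 7, 0]
r4 m[φ5→C] = [2, 5, 0, 2]
r4 m[φ6→C] = [0, 7, 5, 3]
r4 m[φ7→C] = [7, 2, 2, 2]
r4 m[J→φ0] = [10, 0, 11, 2]
r4 m[J→φ1] = [17, 7, 12, 13]
r4 m[J→φ4] = [15, 7, 13, 15]
r4 m[B→φ1] = [0, 4, 7, 3]
r4 m[B→φ2] = [0, 11, 5, 4]
r4 m[B→φ3] = [0, 7, 2, 1]
r4 m[Q→φ3] = [0, 0, 0, 0]
r4 m[R→φ4] = [0, 0, 0, 0]
r4 m[C→φ0] = [9, 14, 7, 7]
r4 m[C→φ5] = [15, 17, 7, 12]
r4 m[C→φ6] = [17, 15, 2, 11]
r4 m[C→φ7] = [10, 20, 5, 12]
r4 m[D→φ2] = [0, 0, 0, 0]
r5 m[φ0→J] = [11, 7, 7, 13]
r5 m[φ0→C] = [8, 8, 0, 7]
r5 m[φ1→J] = [4, 0, 6, 2]
r5 m[φ1→B] = [7, 14, 7, 8]
r5 m[φ2→B] = [0, 0, 2, 0]
r5 m[φ2→D] = [0, 1, 4, 5]
r5 m[φ3→B] = [0, 4, 5, 3]
r5 m[φ3→Q] = [4, 0, 3, 5]
r5 m[φ4→J] = [6, 0, 5, 0]
r5 m[φ4→R] = [12, 15, 15, 7]
r5 m[φ5→C] = [2, 5, 0, 2]
r5 m[φ6→C] = [0, 7, 5, 3]
r5 m[φ7→C] = [7, 2, 2, 2]
r5 m[J→φ0] = [10, 0, 11, 2]
r5 m[J→φ1] = [17, 7, 12, 13]
r5 m[J→φ4] = [15, 7, 13, 15]
r5 m[B→φ1] = [0, 4, 7, 3]
r5 m[B→φ2] = [0, 11, 5, 4]
r5 m[B→φ3] = [0, 7, 2, 1]
r5 m[Q→φ3] = [0, 0, 0, 0]
r5 m[R→φ4] = [0, 0, 0, 0]
r5 m[C→φ0] = [9, 14, 7, 7]
r5 m[C→φ5] = [15, 17, 7, 12]
r5 m[C→φ6] = [17, 15, 2, 11]
r5 m[C→φ7] = [10, 20, 5, 12]
r5 m[D→φ2] = [0, 0, 0, 0]
r6 m[φ0→J] = [11, 7, 7, 13]
r6 m[φ0→C] = [8, 8, 0, 7]
r6 m[φ1→J] = [4, 0, 6, 2]
r6 m[φ1→B] = [7, 14, 7, 8]
r6 m[φ2→B] = [0, 0, 2, 0]
r6 m[φ2→D] = [0, 1, 4, 5]
r6 m[φ3→B] = [0, 4, 5, 3]
r6 m[φ3→Q] = [4, 0, 3, 5]
r6 m[φ4→J] = [6, 0, 5, 0]
r6 m[φ4→R] = [12, 15, 15, 7]
r6 m[φ5→C] = [2, 5, 0, 2]
r6 m[φ6→C] = [0, 7, 5, 3]
r6 m[φ7→C] = [7, 2, 2, 2]
r6 m[J→φ0] = [10, 0, 11, 2]
r6 m[J→φ1] = [17, 7, 12, 13]
r6 m[J→φ4] = [15, 7, 13, 15]
r6 m[B→φ1] = [0, 4, 7, 3]
r6 m[B→φ2] = [7, 18, 12, 11]
r6 m[B→φ3] = [7, 14, 9, 8]
r6 m[Q→φ3] = [0, 0, 0, 0]
r6 m[R→φ4] = [0, 0, 0, 0]
r6 m[C→φ0] = [9, 14, 7, 7]
r6 m[C→φ5] = [15, 17, 7, 12]
r6 m[C→φ6] = [17, 15, 2, 11]
r6 m[C→φ7] = [10, 20, 5, 12]
r6 m[D→φ2] = [0, 0, 0, 0]
r7 m[φ0→J] = [11, 7, 7, 13]
r7 m[φ0→C] = [8, 8, 0, 7]
r7 m[φ1→J] = [4, 0, 6, 2]
r7 m[φ1→B] = [7, 14, 7, 8]
r7 m[φ2→B] = [0, 0, 2, 0]
r7 m[φ2→D] = [7, 8, 11, 12]
r7 m[φ3→B] = [0, 4, 5, 3]
r7 m[φ3→Q] = [11, 7, 10, 12]
r7 m[φ4→J] = [6, 0, 5, 0]
r7 m[φ4→R] = [12, 15, 15, 7]
r7 m[φ5→C] = [2, 5, 0, 2]
r7 m[φ6→C] = [0, 7, 5, 3]
r7 m[φ7→C] = [7, 2, 2, 2]
r7 m[J→φ0] = [10, 0, 11, 2]
r7 m[J→φ1] = [17, 7, 12, 13]
r7 m[J→φ4] = [15, 7, 13, 15]
r7 m[B→φ1] = [0, 4, 7, 3]
r7 m[B→φ2] = [7, 18, 12, 11]
r7 m[B→φ3] = [7, 14, 9, 8]
r7 m[Q→φ3] = [0, 0, 0, 0]
r7 m[R→φ4] = [0, 0, 0, 0]
r7 m[C→φ0] = [9, 14, 7, 7]
r7 m[C→φ5] = [15, 17, 7, 12]
r7 m[C→φ6] = [17, 15, 2, 11]
r7 m[C→φ7] = [10, 20, 5, 12]
r7 m[D→φ2] = [0, 0, 0, 0]
r8 m[φ0→J] = [11, 7, 7, 13]
r8 m[φ0→C] = [8, 8, 0, 7]
r8 m[φ1→J] = [4, 0, 6, 2]
r8 m[φ1→B] = [7, 14, 7, 8]
r8 m[φ2→B] = [0, 0, 2, 0]
r8 m[φ2→D] = [7, 8, 11, 12]
r8 m[φ3→B] = [0, 4, 5, 3]
r8 m[φ3→Q] = [11, 7, 10, 12]
r8 m[φ4→J] = [6, 0, 5, 0]
r8 m[φ4→R] = [12, 15, 15, 7]
r8 m[φ5→C] = [2, 5, 0, 2]
r8 m[φ6→C] = [0, 7, 5, 3]
r8 m[φ7→C] = [7, 2, 2, 2]
r8 m[J→φ0] = [10, 0, 11, 2]
r8 m[J→φ1] = [17, 7, 12, 13]
r8 m[J→φ4] = [15, 7, 13, 15]
r8 m[B→φ1] = [0, 4, 7, 3]
r8 m[B→φ2] = [7, 18, 12, 11]
r8 m[B→φ3] = [7, 14, 9, 8]
r8 m[Q→φ3] = [0, 0, 0, 0]
r8 m[R→φ4] = [0, 0, 0, 0]
r8 m[C→φ0] = [9, 14, 7, 7]
r8 m[C→φ5] = [15, 17, 7, 12]
r8 m[C→φ6] = [17, 15, 2, 11]
r8 m[C→φ7] = [10, 20, 5, 12]
r8 m[D→φ2] = [0, 0, 0, 0]
fixed point reached at round 8
traceback from J: (J=1, B=0, Q=1, R=3, C=2, D=0), score=7

assignment: (J=1, B=0, Q=1, R=3, C=2, D=0); score = 7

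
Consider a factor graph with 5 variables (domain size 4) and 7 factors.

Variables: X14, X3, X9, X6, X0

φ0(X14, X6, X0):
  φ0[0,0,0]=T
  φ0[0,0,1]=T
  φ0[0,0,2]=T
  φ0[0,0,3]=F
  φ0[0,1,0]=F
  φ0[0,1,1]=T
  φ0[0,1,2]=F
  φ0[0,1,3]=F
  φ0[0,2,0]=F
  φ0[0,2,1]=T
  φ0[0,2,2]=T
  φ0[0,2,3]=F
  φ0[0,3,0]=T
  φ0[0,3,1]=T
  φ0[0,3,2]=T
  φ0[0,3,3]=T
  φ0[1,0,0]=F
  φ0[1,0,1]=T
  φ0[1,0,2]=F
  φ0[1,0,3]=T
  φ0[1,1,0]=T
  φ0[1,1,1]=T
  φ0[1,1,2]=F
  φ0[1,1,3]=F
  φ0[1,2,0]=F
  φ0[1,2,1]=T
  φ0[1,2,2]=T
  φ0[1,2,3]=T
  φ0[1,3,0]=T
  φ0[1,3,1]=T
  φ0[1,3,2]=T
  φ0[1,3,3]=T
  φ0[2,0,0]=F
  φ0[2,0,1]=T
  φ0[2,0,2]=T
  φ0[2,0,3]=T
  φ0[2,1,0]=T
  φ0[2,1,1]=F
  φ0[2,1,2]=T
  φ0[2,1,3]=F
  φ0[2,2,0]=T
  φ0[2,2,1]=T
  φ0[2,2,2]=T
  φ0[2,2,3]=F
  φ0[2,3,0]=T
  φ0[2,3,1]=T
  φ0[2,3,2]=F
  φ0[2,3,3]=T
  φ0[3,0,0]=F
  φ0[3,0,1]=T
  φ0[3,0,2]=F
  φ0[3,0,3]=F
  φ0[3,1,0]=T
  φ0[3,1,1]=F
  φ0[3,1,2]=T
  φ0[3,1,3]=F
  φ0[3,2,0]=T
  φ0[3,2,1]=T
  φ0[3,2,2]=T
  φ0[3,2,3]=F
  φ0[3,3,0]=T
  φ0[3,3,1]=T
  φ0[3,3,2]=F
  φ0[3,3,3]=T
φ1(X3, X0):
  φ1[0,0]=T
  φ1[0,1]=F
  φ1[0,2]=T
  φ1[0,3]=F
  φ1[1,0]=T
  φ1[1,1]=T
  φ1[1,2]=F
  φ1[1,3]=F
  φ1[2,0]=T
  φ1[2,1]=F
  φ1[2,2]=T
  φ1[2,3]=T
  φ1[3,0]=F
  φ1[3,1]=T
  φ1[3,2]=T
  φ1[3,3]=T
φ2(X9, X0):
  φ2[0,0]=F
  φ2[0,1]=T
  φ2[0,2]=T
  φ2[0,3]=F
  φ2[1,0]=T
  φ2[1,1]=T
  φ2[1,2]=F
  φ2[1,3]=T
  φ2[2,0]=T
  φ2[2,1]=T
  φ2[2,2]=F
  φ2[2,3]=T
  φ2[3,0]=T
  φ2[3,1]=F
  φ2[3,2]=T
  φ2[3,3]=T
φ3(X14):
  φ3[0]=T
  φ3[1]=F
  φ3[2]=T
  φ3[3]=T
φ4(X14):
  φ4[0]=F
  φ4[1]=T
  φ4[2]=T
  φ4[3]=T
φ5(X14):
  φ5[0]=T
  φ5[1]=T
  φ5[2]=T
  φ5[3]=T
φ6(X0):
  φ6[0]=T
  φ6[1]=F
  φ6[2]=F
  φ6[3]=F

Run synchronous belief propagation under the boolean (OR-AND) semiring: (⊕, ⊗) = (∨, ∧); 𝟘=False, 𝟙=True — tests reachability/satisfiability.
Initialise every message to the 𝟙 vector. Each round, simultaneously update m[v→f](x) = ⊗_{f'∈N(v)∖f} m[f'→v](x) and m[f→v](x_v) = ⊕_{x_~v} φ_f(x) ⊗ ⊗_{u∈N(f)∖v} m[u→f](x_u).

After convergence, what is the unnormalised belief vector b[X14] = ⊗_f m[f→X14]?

b[X14] = [F, F, T, T]

init: all messages = 𝟙 over 4 values
r1 m[φ0→X14] = [T, T, T, T]
r1 m[φ0→X6] = [T, T, T, T]
r1 m[φ0→X0] = [T, T, T, T]
r1 m[φ1→X3] = [T, T, T, T]
r1 m[φ1→X0] = [T, T, T, T]
r1 m[φ2→X9] = [T, T, T, T]
r1 m[φ2→X0] = [T, T, T, T]
r1 m[φ3→X14] = [T, F, T, T]
r1 m[φ4→X14] = [F, T, T, T]
r1 m[φ5→X14] = [T, T, T, T]
r1 m[φ6→X0] = [T, F, F, F]
r1 m[X14→φ0] = [T, T, T, T]
r1 m[X14→φ3] = [T, T, T, T]
r1 m[X14→φ4] = [T, T, T, T]
r1 m[X14→φ5] = [T, T, T, T]
r1 m[X3→φ1] = [T, T, T, T]
r1 m[X9→φ2] = [T, T, T, T]
r1 m[X6→φ0] = [T, T, T, T]
r1 m[X0→φ0] = [T, T, T, T]
r1 m[X0→φ1] = [T, T, T, T]
r1 m[X0→φ2] = [T, T, T, T]
r1 m[X0→φ6] = [T, T, T, T]
r2 m[φ0→X14] = [T, T, T, T]
r2 m[φ0→X6] = [T, T, T, T]
r2 m[φ0→X0] = [T, T, T, T]
r2 m[φ1→X3] = [T, T, T, T]
r2 m[φ1→X0] = [T, T, T, T]
r2 m[φ2→X9] = [T, T, T, T]
r2 m[φ2→X0] = [T, T, T, T]
r2 m[φ3→X14] = [T, F, T, T]
r2 m[φ4→X14] = [F, T, T, T]
r2 m[φ5→X14] = [T, T, T, T]
r2 m[φ6→X0] = [T, F, F, F]
r2 m[X14→φ0] = [F, F, T, T]
r2 m[X14→φ3] = [F, T, T, T]
r2 m[X14→φ4] = [T, F, T, T]
r2 m[X14→φ5] = [F, F, T, T]
r2 m[X3→φ1] = [T, T, T, T]
r2 m[X9→φ2] = [T, T, T, T]
r2 m[X6→φ0] = [T, T, T, T]
r2 m[X0→φ0] = [T, F, F, F]
r2 m[X0→φ1] = [T, F, F, F]
r2 m[X0→φ2] = [T, F, F, F]
r2 m[X0→φ6] = [T, T, T, T]
r3 m[φ0→X14] = [T, T, T, T]
r3 m[φ0→X6] = [F, T, T, T]
r3 m[φ0→X0] = [T, T, T, T]
r3 m[φ1→X3] = [T, T, T, F]
r3 m[φ1→X0] = [T, T, T, T]
r3 m[φ2→X9] = [F, T, T, T]
r3 m[φ2→X0] = [T, T, T, T]
r3 m[φ3→X14] = [T, F, T, T]
r3 m[φ4→X14] = [F, T, T, T]
r3 m[φ5→X14] = [T, T, T, T]
r3 m[φ6→X0] = [T, F, F, F]
r3 m[X14→φ0] = [F, F, T, T]
r3 m[X14→φ3] = [F, T, T, T]
r3 m[X14→φ4] = [T, F, T, T]
r3 m[X14→φ5] = [F, F, T, T]
r3 m[X3→φ1] = [T, T, T, T]
r3 m[X9→φ2] = [T, T, T, T]
r3 m[X6→φ0] = [T, T, T, T]
r3 m[X0→φ0] = [T, F, F, F]
r3 m[X0→φ1] = [T, F, F, F]
r3 m[X0→φ2] = [T, F, F, F]
r3 m[X0→φ6] = [T, T, T, T]
r4 m[φ0→X14] = [T, T, T, T]
r4 m[φ0→X6] = [F, T, T, T]
r4 m[φ0→X0] = [T, T, T, T]
r4 m[φ1→X3] = [T, T, T, F]
r4 m[φ1→X0] = [T, T, T, T]
r4 m[φ2→X9] = [F, T, T, T]
r4 m[φ2→X0] = [T, T, T, T]
r4 m[φ3→X14] = [T, F, T, T]
r4 m[φ4→X14] = [F, T, T, T]
r4 m[φ5→X14] = [T, T, T, T]
r4 m[φ6→X0] = [T, F, F, F]
r4 m[X14→φ0] = [F, F, T, T]
r4 m[X14→φ3] = [F, T, T, T]
r4 m[X14→φ4] = [T, F, T, T]
r4 m[X14→φ5] = [F, F, T, T]
r4 m[X3→φ1] = [T, T, T, T]
r4 m[X9→φ2] = [T, T, T, T]
r4 m[X6→φ0] = [T, T, T, T]
r4 m[X0→φ0] = [T, F, F, F]
r4 m[X0→φ1] = [T, F, F, F]
r4 m[X0→φ2] = [T, F, F, F]
r4 m[X0→φ6] = [T, T, T, T]
fixed point reached at round 4
b[X14] = ⊗ incoming = [F, F, T, T]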